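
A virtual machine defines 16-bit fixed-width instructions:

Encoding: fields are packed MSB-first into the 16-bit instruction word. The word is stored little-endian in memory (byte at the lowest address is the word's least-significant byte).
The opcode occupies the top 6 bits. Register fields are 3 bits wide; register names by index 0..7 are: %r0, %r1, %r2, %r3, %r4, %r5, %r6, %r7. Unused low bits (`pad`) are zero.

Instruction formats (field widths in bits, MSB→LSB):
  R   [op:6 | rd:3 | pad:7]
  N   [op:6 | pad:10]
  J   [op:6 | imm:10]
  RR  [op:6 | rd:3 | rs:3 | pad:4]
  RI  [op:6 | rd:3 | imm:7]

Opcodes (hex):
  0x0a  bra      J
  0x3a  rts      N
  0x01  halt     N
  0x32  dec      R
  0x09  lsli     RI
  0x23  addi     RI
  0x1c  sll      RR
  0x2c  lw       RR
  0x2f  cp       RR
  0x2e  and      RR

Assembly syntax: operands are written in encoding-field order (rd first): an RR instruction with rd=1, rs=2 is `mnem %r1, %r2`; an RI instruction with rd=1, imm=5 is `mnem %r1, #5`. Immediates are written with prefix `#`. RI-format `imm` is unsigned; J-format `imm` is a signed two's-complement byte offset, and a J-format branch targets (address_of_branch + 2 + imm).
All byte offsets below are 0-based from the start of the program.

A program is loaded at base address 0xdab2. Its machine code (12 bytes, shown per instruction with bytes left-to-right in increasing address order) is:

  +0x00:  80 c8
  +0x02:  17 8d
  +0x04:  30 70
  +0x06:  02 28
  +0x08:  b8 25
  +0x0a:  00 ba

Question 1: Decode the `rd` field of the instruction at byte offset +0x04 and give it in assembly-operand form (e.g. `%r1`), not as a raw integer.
%r0

@+04  little-endian(30 70) = 0x7030
  top 6b → 0x1c → sll [RR]
  rd: (w>>7)&0x7=0x0 → %r0
  rs: (w>>4)&0x7=0x3 → %r3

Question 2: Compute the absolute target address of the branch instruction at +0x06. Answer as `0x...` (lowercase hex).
off 0x06: read 02 28 as little → 0x2802
  op=0x2802>>10=0xa ⇒ bra (J)
  imm@[9:0]=0x2 ⇒ #2
  target = base 0xdab2 + off 0x06 + 2 + imm 2 = 0xdabc

0xdabc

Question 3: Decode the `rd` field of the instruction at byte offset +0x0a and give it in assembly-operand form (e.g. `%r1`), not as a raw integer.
+0x0a: 00 ba ⇒ word 0xba00 (little)
  op=0xba00>>10=0x2e ⇒ and (RR)
  rd: (w>>7)&0x7=0x4 → %r4
  rs: (w>>4)&0x7=0x0 → %r0

%r4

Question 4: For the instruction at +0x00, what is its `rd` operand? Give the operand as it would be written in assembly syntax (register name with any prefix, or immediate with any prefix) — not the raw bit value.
%r1

@+00  little-endian(80 c8) = 0xc880
  top 6b → 0x32 → dec [R]
  rd@[9:7]=0x1 ⇒ %r1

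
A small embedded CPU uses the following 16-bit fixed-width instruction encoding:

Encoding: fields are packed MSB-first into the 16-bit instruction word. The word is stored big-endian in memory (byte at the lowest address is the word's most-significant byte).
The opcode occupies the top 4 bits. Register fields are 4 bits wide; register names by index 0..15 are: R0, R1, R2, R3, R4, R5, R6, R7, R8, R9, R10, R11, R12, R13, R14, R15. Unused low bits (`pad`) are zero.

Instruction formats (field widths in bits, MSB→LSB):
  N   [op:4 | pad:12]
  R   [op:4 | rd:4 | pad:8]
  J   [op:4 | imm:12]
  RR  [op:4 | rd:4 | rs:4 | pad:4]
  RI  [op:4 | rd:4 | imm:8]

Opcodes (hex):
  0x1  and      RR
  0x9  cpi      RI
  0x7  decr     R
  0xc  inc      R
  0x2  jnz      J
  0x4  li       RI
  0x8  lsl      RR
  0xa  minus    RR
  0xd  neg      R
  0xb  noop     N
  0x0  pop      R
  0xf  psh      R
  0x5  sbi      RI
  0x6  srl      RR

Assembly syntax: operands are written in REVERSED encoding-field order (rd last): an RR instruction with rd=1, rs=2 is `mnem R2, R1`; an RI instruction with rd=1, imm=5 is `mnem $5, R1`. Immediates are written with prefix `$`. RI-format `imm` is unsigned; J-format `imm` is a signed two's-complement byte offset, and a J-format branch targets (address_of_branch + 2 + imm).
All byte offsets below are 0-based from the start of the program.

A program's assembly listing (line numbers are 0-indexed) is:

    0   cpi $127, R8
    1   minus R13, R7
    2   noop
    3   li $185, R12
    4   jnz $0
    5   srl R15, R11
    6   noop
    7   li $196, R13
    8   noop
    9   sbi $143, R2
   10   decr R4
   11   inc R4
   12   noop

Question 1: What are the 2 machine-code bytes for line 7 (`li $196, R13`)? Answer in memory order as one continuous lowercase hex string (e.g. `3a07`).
L7: li op=0x4:4|rd=13:4|imm=196:8 ⇒ 0x4dc4 ⇒ big 4d c4

4dc4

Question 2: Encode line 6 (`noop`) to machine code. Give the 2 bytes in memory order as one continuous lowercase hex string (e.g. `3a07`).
line 6 (noop): pack op=0xb:4|pad=0:12 = 0xb000; big→ b0 00

b000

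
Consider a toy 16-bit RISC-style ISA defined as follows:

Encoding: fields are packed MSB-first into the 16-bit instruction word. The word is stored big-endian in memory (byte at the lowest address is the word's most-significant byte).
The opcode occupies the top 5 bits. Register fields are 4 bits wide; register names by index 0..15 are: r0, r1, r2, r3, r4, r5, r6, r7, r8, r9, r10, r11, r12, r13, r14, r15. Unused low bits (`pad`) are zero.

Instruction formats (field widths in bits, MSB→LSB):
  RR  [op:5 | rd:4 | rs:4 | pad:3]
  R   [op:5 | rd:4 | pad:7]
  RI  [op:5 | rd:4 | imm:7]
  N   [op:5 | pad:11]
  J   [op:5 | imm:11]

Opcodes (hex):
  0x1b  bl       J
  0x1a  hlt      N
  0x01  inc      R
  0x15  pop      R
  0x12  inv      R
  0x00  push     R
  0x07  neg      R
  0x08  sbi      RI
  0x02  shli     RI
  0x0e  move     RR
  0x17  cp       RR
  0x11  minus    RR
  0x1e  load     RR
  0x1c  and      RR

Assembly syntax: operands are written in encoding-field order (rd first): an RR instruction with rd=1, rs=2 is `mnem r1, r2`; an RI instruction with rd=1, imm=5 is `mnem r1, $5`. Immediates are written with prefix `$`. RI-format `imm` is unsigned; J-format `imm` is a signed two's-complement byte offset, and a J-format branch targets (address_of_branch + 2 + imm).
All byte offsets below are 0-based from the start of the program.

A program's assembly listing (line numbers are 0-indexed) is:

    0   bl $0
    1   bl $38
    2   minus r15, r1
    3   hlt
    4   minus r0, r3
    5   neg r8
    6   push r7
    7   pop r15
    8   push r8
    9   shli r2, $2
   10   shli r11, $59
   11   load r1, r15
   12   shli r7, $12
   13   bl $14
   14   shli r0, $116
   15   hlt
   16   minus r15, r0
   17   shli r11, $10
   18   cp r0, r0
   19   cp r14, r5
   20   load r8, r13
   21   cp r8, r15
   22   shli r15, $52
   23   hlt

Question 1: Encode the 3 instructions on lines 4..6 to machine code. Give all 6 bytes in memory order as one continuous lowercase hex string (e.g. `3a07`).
88183c000380

4. minus fields op=0x11:5|rd=0:4|rs=3:4|pad=0:3 → word 8818h → 88 18
5. neg fields op=0x7:5|rd=8:4|pad=0:7 → word 3c00h → 3c 00
6. push fields op=0x0:5|rd=7:4|pad=0:7 → word 0380h → 03 80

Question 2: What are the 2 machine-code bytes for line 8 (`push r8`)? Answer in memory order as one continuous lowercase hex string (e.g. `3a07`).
line 8 (push): pack op=0x0:5|rd=8:4|pad=0:7 = 0x0400; big→ 04 00

0400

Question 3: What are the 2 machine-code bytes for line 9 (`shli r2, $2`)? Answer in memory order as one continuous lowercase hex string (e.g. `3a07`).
9. shli fields op=0x2:5|rd=2:4|imm=2:7 → word 1102h → 11 02

1102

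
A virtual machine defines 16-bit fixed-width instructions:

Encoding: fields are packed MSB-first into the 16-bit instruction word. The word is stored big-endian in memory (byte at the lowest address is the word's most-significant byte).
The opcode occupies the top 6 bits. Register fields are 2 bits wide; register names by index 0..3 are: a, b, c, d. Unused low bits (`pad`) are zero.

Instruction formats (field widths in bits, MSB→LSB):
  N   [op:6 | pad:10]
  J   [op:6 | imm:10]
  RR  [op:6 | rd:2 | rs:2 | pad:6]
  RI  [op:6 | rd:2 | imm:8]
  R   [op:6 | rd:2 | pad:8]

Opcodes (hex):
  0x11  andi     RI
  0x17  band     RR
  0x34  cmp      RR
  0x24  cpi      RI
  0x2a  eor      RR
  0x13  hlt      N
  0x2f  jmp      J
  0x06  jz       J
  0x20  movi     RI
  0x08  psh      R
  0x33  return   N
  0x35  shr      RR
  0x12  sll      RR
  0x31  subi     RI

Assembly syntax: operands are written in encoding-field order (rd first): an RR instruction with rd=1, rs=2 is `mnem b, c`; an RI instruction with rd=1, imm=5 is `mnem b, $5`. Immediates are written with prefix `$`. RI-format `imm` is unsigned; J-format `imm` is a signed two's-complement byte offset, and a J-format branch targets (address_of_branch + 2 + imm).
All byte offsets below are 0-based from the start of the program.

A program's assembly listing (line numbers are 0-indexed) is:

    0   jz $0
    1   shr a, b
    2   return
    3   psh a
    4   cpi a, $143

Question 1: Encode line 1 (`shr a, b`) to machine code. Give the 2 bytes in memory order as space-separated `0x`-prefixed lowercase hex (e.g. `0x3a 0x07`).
1. shr fields op=0x35:6|rd=0:2|rs=1:2|pad=0:6 → word d440h → d4 40

0xd4 0x40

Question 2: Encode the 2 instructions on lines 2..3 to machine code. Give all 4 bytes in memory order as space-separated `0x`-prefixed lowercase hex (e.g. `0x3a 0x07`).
0xcc 0x00 0x20 0x00

L2: return op=0x33:6|pad=0:10 ⇒ 0xcc00 ⇒ big cc 00
L3: psh op=0x8:6|rd=0:2|pad=0:8 ⇒ 0x2000 ⇒ big 20 00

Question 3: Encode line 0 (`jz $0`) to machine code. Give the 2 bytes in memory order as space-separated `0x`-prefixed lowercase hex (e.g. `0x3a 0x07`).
0x18 0x00

line 0 (jz): pack op=0x6:6|imm=0:10 = 0x1800; big→ 18 00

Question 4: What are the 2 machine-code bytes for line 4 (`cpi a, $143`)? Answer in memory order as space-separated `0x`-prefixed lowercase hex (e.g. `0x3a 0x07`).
0x90 0x8f

L4: cpi op=0x24:6|rd=0:2|imm=143:8 ⇒ 0x908f ⇒ big 90 8f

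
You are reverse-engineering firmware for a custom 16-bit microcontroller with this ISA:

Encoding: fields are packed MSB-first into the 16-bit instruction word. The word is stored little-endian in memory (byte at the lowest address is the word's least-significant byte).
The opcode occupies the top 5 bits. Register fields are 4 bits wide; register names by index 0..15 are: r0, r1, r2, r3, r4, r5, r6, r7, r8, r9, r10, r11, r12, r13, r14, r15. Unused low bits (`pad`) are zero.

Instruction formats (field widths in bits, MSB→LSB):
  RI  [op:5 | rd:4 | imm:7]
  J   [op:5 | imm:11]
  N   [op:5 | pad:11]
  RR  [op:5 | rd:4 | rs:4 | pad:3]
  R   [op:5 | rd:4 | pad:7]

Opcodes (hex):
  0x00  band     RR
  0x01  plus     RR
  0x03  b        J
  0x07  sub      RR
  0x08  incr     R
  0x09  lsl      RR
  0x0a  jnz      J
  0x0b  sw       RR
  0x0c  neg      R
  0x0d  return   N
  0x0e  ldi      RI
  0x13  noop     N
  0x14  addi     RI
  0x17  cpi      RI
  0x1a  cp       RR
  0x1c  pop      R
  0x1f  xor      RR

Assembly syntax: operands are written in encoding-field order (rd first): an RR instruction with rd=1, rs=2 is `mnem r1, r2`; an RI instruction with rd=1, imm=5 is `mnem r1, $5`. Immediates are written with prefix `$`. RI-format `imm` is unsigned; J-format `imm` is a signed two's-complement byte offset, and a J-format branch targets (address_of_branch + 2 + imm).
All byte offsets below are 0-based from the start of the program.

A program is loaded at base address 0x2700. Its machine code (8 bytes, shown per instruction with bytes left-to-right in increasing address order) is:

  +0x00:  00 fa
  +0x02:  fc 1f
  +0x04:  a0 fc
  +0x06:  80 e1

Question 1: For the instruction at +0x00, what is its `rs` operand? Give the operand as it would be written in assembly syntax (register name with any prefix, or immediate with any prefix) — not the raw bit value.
r0

off 0x00: read 00 fa as little → 0xfa00
  op=0xfa00>>11=0x1f ⇒ xor (RR)
  [10:7] rd=4 = r4
  [6:3] rs=0 = r0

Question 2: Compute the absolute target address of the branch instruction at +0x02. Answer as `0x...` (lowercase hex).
0x2700

@+02  little-endian(fc 1f) = 0x1ffc
  op=0x1ffc>>11=0x3 ⇒ b (J)
  [10:0] imm=2044 (s11→-4) = $-4
  target = base 0x2700 + off 0x02 + 2 + imm -4 = 0x2700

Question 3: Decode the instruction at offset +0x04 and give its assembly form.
off 0x04: read a0 fc as little → 0xfca0
  opcode bits[15:11]=0x1f: xor/RR
  [10:7] rd=9 = r9
  [6:3] rs=4 = r4

xor r9, r4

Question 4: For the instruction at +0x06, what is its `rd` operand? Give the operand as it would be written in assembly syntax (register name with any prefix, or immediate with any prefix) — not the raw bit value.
+0x06: 80 e1 ⇒ word 0xe180 (little)
  op=0xe180>>11=0x1c ⇒ pop (R)
  [10:7] rd=3 = r3

r3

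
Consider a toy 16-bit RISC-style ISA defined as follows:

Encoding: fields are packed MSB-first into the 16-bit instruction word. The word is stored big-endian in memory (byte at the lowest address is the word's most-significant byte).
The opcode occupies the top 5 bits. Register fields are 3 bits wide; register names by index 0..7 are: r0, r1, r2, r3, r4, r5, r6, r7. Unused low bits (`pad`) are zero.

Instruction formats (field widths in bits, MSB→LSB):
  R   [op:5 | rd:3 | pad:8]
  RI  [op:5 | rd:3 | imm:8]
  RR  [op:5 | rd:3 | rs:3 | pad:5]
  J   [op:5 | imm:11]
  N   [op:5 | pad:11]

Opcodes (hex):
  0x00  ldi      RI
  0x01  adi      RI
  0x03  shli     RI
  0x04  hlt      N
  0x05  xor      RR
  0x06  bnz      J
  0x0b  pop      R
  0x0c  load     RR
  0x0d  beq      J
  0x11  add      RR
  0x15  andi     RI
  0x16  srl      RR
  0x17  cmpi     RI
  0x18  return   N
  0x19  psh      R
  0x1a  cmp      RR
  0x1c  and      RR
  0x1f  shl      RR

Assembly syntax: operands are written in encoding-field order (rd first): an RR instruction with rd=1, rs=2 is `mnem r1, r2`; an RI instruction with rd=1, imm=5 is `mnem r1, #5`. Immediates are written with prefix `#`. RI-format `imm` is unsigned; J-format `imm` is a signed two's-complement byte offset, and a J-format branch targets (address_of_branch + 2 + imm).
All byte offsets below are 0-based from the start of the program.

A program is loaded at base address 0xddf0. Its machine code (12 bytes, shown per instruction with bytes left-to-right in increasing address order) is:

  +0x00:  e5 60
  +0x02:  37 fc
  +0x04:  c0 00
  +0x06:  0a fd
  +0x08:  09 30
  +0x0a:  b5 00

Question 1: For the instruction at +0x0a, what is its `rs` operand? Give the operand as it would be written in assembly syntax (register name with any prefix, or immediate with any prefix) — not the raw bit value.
@+0a  big-endian(b5 00) = 0xb500
  opcode bits[15:11]=0x16: srl/RR
  rd: (w>>8)&0x7=0x5 → r5
  rs: (w>>5)&0x7=0x0 → r0

r0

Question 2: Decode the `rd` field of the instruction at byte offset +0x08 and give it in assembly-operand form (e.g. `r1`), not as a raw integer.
+0x08: 09 30 ⇒ word 0x0930 (big)
  opcode bits[15:11]=0x1: adi/RI
  rd@[10:8]=0x1 ⇒ r1
  imm@[7:0]=0x30 ⇒ #48

r1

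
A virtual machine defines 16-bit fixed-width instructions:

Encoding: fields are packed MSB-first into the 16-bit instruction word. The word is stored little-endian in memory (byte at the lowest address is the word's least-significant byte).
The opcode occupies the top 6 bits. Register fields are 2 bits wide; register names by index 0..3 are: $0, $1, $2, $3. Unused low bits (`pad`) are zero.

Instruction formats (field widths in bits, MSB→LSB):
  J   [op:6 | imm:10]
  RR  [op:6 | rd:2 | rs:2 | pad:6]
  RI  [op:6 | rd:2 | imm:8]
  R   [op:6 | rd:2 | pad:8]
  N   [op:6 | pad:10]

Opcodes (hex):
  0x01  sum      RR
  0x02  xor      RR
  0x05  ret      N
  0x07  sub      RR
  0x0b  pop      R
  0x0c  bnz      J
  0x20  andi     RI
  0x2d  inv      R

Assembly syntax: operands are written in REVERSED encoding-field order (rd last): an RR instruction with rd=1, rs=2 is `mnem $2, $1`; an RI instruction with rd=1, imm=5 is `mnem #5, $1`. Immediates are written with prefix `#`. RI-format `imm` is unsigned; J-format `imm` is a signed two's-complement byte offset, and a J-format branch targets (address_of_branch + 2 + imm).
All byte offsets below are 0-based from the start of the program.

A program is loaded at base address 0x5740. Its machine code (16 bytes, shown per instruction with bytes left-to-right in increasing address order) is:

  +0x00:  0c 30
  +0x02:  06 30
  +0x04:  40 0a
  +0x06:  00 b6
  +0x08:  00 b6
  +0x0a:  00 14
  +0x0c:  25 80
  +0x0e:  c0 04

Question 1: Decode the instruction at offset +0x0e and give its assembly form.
+0x0e: c0 04 ⇒ word 0x04c0 (little)
  opcode bits[15:10]=0x1: sum/RR
  rd@[9:8]=0x0 ⇒ $0
  rs@[7:6]=0x3 ⇒ $3

sum $3, $0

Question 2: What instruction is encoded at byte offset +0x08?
inv $2

[08] 00 b6 → 0xb600
  top 6b → 0x2d → inv [R]
  rd: (w>>8)&0x3=0x2 → $2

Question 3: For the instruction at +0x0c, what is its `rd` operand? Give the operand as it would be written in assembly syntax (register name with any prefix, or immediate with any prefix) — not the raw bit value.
$0

off 0x0c: read 25 80 as little → 0x8025
  top 6b → 0x20 → andi [RI]
  [9:8] rd=0 = $0
  [7:0] imm=37 = #37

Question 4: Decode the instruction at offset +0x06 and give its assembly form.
+0x06: 00 b6 ⇒ word 0xb600 (little)
  opcode bits[15:10]=0x2d: inv/R
  rd: (w>>8)&0x3=0x2 → $2

inv $2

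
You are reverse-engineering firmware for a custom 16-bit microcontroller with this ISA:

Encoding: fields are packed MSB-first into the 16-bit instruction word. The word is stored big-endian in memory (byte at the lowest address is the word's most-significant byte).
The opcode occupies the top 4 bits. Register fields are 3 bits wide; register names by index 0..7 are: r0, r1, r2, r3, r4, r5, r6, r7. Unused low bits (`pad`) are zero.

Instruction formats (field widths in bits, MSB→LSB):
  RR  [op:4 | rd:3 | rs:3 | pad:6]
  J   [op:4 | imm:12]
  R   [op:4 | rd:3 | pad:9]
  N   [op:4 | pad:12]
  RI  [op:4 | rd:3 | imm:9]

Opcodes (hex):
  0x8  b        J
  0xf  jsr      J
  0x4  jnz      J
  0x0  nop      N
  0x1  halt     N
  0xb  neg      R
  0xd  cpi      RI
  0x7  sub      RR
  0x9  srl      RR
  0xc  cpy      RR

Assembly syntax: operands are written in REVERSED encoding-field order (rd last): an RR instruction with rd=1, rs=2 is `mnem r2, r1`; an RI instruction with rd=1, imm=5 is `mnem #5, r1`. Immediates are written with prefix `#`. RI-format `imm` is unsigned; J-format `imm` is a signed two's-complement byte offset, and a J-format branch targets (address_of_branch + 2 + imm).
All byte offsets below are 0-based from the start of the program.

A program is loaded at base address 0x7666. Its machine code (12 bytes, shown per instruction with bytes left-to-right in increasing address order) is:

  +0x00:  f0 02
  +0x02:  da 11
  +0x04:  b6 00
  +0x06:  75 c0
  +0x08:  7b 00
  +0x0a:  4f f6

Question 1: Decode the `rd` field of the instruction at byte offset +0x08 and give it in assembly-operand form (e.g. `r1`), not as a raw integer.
[08] 7b 00 → 0x7b00
  opcode bits[15:12]=0x7: sub/RR
  rd@[11:9]=0x5 ⇒ r5
  rs@[8:6]=0x4 ⇒ r4

r5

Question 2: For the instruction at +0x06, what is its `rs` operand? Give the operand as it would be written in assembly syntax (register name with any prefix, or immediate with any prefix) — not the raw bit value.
r7

[06] 75 c0 → 0x75c0
  opcode bits[15:12]=0x7: sub/RR
  rd: (w>>9)&0x7=0x2 → r2
  rs: (w>>6)&0x7=0x7 → r7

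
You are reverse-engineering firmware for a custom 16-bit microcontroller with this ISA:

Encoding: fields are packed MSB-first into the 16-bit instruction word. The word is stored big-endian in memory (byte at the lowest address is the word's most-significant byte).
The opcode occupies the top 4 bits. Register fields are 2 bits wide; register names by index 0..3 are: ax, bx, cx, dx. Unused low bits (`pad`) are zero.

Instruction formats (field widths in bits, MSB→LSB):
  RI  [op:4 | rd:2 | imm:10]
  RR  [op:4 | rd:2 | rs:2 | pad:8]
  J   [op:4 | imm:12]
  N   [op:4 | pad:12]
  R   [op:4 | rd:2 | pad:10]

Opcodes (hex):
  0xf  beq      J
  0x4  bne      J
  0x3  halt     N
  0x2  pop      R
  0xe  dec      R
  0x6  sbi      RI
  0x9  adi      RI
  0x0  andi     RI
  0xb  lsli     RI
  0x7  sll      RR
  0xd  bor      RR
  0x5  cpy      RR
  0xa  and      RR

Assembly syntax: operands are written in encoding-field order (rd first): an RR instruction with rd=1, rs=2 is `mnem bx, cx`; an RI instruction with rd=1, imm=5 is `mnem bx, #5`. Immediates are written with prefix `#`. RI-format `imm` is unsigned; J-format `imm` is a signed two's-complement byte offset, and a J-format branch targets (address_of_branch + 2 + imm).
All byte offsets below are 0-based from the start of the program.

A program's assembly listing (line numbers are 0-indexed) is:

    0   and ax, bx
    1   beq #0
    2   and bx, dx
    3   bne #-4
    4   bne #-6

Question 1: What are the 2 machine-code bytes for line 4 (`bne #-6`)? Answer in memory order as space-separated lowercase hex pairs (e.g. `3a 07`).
4f fa

L4: bne op=0x4:4|imm=-6:12 ⇒ 0x4ffa ⇒ big 4f fa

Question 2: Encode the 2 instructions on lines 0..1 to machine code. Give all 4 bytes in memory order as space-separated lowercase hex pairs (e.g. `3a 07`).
L0: and op=0xa:4|rd=0:2|rs=1:2|pad=0:8 ⇒ 0xa100 ⇒ big a1 00
L1: beq op=0xf:4|imm=0:12 ⇒ 0xf000 ⇒ big f0 00

a1 00 f0 00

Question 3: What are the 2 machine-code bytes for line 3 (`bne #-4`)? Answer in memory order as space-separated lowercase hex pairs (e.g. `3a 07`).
4f fc

3. bne fields op=0x4:4|imm=-4:12 → word 4ffch → 4f fc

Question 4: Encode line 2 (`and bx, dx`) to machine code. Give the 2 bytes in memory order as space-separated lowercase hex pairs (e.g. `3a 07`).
a7 00

2. and fields op=0xa:4|rd=1:2|rs=3:2|pad=0:8 → word a700h → a7 00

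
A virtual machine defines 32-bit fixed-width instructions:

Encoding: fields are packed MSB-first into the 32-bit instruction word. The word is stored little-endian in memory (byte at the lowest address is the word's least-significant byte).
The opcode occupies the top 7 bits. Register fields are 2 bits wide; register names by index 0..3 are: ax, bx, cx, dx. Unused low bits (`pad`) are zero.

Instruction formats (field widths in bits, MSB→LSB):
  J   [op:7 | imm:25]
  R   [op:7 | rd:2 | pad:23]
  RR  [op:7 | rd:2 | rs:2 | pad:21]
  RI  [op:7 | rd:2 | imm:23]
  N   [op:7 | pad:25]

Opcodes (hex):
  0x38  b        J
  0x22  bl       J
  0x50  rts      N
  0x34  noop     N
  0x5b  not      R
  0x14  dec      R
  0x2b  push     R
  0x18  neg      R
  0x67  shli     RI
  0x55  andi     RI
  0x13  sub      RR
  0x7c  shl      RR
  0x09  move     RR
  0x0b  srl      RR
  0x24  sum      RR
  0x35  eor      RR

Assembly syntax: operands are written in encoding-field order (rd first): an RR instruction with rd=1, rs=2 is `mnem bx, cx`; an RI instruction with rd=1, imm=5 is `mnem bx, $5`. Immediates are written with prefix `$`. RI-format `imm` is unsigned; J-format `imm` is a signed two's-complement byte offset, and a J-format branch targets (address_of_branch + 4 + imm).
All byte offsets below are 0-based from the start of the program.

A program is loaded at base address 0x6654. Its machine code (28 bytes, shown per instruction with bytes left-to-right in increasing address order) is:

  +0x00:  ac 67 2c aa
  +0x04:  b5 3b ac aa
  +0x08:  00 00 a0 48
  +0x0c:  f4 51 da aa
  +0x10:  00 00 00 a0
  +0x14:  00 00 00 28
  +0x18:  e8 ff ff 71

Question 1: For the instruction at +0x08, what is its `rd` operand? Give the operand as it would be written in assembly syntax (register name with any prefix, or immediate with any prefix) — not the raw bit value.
bx

[08] 00 00 a0 48 → 0x48a00000
  op=0x48a00000>>25=0x24 ⇒ sum (RR)
  [24:23] rd=1 = bx
  [22:21] rs=1 = bx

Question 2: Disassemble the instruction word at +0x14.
dec ax

@+14  little-endian(00 00 00 28) = 0x28000000
  opcode bits[31:25]=0x14: dec/R
  rd@[24:23]=0x0 ⇒ ax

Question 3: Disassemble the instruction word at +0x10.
rts

@+10  little-endian(00 00 00 a0) = 0xa0000000
  op=0xa0000000>>25=0x50 ⇒ rts (N)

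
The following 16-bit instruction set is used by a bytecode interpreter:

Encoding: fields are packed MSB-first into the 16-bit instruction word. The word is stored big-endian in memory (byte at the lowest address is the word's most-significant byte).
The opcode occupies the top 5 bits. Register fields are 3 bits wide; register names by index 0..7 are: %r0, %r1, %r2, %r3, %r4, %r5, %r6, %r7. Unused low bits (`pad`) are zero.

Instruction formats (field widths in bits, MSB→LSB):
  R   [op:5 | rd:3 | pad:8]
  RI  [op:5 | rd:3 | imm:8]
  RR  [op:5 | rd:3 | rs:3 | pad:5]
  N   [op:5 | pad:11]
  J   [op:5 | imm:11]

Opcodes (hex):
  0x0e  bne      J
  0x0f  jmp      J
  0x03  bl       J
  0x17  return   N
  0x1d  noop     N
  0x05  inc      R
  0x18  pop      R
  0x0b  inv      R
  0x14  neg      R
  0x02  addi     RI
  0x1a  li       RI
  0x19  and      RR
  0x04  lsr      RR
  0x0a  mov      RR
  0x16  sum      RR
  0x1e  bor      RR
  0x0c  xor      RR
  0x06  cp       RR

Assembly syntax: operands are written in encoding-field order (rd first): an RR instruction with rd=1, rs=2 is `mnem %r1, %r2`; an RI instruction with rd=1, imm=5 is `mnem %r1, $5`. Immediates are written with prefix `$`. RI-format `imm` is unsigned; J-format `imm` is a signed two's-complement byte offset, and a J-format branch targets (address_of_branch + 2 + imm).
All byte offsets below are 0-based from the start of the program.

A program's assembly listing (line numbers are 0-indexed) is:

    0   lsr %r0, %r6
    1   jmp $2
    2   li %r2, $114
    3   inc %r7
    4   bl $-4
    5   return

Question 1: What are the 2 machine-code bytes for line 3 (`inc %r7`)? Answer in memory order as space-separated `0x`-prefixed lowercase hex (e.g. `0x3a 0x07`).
line 3 (inc): pack op=0x5:5|rd=7:3|pad=0:8 = 0x2f00; big→ 2f 00

0x2f 0x00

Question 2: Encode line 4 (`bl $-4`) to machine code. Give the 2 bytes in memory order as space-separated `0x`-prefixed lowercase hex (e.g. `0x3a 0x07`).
line 4 (bl): pack op=0x3:5|imm=-4:11 = 0x1ffc; big→ 1f fc

0x1f 0xfc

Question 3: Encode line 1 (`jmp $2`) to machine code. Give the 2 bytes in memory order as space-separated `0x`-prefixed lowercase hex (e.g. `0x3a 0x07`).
0x78 0x02

line 1 (jmp): pack op=0xf:5|imm=2:11 = 0x7802; big→ 78 02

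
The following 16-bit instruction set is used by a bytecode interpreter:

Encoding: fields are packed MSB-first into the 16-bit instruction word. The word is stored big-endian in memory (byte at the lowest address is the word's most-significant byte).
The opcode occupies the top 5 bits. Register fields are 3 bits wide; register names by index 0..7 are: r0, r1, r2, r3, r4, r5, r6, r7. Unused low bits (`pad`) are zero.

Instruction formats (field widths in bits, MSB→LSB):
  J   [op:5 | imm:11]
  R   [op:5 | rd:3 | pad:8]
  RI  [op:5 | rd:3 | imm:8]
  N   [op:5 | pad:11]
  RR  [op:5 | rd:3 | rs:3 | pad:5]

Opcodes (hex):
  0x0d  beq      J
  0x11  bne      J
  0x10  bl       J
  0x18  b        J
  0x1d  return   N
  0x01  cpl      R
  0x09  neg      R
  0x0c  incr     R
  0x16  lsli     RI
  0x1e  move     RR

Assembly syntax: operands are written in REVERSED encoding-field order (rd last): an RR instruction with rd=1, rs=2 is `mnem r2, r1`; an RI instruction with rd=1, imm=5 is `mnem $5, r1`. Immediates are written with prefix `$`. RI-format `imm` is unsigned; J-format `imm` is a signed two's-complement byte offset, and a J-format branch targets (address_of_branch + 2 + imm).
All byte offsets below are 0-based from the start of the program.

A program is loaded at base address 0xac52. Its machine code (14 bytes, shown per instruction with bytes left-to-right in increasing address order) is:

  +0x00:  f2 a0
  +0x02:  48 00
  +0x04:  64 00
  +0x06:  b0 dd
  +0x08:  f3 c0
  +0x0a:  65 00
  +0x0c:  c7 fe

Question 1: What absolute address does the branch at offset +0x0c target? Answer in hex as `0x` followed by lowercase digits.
0xac5e

@+0c  big-endian(c7 fe) = 0xc7fe
  top 5b → 0x18 → b [J]
  imm: (w>>0)&0x7ff=0x7fe (s11→-2) → $-2
  target = base 0xac52 + off 0x0c + 2 + imm -2 = 0xac5e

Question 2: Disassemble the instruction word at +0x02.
neg r0

off 0x02: read 48 00 as big → 0x4800
  opcode bits[15:11]=0x9: neg/R
  rd@[10:8]=0x0 ⇒ r0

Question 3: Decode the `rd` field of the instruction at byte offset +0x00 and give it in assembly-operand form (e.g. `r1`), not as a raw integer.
r2

off 0x00: read f2 a0 as big → 0xf2a0
  opcode bits[15:11]=0x1e: move/RR
  [10:8] rd=2 = r2
  [7:5] rs=5 = r5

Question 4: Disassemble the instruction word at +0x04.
@+04  big-endian(64 00) = 0x6400
  op=0x6400>>11=0xc ⇒ incr (R)
  [10:8] rd=4 = r4

incr r4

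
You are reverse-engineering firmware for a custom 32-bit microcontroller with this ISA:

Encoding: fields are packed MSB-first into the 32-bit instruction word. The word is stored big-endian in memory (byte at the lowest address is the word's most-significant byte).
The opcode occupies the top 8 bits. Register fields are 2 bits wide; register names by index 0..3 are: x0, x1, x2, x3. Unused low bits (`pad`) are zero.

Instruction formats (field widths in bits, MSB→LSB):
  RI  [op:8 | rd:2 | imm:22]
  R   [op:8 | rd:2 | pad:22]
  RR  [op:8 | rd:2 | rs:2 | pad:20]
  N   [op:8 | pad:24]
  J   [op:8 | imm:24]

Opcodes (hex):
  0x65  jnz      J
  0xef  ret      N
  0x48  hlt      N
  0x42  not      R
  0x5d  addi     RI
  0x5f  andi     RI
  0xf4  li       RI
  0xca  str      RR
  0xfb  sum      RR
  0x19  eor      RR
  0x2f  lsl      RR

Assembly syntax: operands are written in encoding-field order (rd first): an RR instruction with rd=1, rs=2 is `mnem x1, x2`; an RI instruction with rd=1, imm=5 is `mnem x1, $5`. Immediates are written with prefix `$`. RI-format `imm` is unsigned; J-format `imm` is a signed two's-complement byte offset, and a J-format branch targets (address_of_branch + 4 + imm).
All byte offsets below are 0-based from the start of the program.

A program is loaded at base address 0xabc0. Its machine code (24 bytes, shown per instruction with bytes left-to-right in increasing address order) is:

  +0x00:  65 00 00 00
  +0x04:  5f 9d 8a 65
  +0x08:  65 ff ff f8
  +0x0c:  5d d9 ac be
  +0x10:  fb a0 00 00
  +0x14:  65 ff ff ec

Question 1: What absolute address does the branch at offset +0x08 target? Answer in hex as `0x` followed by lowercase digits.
0xabc4

[08] 65 ff ff f8 → 0x65fffff8
  opcode bits[31:24]=0x65: jnz/J
  [23:0] imm=16777208 (s24→-8) = $-8
  target = base 0xabc0 + off 0x08 + 4 + imm -8 = 0xabc4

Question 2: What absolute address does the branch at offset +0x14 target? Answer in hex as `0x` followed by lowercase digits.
0xabc4

off 0x14: read 65 ff ff ec as big → 0x65ffffec
  opcode bits[31:24]=0x65: jnz/J
  imm: (w>>0)&0xffffff=0xffffec (s24→-20) → $-20
  target = base 0xabc0 + off 0x14 + 4 + imm -20 = 0xabc4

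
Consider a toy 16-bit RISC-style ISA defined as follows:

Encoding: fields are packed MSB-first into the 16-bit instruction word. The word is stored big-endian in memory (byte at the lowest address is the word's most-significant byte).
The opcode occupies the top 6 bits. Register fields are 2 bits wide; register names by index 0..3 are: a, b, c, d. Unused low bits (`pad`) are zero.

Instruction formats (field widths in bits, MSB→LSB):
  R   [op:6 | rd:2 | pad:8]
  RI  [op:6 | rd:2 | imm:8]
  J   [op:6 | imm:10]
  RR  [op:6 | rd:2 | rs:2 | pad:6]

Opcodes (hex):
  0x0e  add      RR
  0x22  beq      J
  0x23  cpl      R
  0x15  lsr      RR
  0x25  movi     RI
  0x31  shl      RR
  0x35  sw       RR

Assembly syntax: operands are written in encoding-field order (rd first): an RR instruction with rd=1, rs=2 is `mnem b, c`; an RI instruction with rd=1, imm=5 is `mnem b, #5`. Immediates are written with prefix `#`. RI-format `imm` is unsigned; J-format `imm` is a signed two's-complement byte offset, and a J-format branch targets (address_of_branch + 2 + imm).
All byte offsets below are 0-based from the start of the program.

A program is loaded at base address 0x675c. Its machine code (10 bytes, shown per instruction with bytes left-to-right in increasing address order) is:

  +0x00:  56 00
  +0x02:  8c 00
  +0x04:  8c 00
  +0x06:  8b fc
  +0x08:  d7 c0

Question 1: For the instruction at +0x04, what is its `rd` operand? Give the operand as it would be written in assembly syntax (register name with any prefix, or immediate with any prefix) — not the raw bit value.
a

+0x04: 8c 00 ⇒ word 0x8c00 (big)
  opcode bits[15:10]=0x23: cpl/R
  rd@[9:8]=0x0 ⇒ a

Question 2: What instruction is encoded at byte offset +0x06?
beq #-4

@+06  big-endian(8b fc) = 0x8bfc
  top 6b → 0x22 → beq [J]
  [9:0] imm=1020 (s10→-4) = #-4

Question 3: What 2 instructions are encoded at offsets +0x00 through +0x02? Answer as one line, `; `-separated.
lsr c, a; cpl a

+0x00: 56 00 ⇒ word 0x5600 (big)
  top 6b → 0x15 → lsr [RR]
  [9:8] rd=2 = c
  [7:6] rs=0 = a
+0x02: 8c 00 ⇒ word 0x8c00 (big)
  top 6b → 0x23 → cpl [R]
  [9:8] rd=0 = a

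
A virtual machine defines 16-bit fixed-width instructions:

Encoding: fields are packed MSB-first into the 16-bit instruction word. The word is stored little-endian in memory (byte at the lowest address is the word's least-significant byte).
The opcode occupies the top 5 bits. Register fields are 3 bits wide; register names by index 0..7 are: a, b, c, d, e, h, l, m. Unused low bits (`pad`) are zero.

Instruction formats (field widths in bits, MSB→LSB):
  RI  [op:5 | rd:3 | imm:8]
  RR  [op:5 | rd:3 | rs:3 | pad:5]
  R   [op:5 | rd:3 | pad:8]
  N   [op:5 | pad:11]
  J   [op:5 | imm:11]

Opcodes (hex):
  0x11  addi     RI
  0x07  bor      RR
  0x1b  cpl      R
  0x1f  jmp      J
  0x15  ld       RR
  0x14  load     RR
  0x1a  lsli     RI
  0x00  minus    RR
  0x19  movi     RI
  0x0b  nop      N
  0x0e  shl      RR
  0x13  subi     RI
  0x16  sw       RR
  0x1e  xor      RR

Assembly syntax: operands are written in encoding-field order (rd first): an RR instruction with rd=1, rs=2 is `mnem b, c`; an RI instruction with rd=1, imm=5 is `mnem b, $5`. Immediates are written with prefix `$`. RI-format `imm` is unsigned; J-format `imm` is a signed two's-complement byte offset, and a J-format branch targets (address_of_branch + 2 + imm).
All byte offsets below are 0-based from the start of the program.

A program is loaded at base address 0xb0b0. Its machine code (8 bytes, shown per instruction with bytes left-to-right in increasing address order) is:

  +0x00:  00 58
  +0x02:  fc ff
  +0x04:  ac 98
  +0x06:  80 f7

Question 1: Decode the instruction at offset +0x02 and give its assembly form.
jmp $-4

@+02  little-endian(fc ff) = 0xfffc
  op=0xfffc>>11=0x1f ⇒ jmp (J)
  imm@[10:0]=0x7fc (s11→-4) ⇒ $-4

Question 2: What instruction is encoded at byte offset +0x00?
nop

@+00  little-endian(00 58) = 0x5800
  op=0x5800>>11=0xb ⇒ nop (N)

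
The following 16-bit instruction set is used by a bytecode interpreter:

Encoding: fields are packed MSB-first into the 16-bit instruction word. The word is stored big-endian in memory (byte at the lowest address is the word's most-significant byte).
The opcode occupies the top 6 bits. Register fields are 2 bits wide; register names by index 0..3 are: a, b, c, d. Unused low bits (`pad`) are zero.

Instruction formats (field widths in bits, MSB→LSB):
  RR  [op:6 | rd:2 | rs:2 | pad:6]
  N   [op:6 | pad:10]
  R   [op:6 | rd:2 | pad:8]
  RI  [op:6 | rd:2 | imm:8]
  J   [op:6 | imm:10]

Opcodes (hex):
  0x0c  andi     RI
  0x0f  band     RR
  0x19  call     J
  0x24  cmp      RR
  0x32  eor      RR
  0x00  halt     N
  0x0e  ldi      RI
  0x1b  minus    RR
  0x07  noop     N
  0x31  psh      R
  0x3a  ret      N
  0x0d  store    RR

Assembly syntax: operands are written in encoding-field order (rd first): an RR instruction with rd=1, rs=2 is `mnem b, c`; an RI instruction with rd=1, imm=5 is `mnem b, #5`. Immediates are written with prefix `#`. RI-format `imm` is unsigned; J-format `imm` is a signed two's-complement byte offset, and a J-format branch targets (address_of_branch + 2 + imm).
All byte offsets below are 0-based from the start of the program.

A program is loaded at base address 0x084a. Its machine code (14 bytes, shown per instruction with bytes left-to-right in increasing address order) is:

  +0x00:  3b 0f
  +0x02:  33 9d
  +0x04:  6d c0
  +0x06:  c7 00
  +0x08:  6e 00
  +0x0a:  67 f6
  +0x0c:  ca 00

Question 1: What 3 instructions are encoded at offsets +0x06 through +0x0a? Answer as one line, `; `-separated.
psh d; minus c, a; call #-10

@+06  big-endian(c7 00) = 0xc700
  opcode bits[15:10]=0x31: psh/R
  [9:8] rd=3 = d
@+08  big-endian(6e 00) = 0x6e00
  opcode bits[15:10]=0x1b: minus/RR
  [9:8] rd=2 = c
  [7:6] rs=0 = a
@+0a  big-endian(67 f6) = 0x67f6
  opcode bits[15:10]=0x19: call/J
  [9:0] imm=1014 (s10→-10) = #-10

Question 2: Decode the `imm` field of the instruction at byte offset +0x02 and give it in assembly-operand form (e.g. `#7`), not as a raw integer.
off 0x02: read 33 9d as big → 0x339d
  opcode bits[15:10]=0xc: andi/RI
  rd: (w>>8)&0x3=0x3 → d
  imm: (w>>0)&0xff=0x9d → #157

#157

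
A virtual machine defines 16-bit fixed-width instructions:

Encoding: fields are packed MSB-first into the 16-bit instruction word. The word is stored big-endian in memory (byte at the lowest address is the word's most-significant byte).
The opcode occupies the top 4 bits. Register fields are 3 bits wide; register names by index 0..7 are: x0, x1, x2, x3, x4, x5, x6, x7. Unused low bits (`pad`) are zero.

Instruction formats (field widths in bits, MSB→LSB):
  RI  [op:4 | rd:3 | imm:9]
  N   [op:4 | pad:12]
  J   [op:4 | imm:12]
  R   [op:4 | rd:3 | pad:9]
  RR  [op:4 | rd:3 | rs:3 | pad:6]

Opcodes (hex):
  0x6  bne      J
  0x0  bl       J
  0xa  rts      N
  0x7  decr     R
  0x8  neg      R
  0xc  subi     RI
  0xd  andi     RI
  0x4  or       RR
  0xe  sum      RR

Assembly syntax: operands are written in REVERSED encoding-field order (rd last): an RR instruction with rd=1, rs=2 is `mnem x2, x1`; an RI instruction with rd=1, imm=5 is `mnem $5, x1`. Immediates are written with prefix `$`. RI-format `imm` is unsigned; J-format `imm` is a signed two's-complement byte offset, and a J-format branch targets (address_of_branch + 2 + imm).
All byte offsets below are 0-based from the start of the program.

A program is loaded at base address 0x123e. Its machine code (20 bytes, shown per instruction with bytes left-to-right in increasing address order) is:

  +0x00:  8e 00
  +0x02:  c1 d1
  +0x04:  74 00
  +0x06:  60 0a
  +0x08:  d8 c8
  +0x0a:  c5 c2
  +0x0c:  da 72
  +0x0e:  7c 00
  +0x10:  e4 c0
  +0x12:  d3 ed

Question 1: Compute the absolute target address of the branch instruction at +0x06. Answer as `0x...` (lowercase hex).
@+06  big-endian(60 0a) = 0x600a
  top 4b → 0x6 → bne [J]
  imm: (w>>0)&0xfff=0xa → $10
  target = base 0x123e + off 0x06 + 2 + imm 10 = 0x1250

0x1250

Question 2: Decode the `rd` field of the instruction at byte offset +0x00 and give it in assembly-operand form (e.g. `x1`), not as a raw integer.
@+00  big-endian(8e 00) = 0x8e00
  top 4b → 0x8 → neg [R]
  [11:9] rd=7 = x7

x7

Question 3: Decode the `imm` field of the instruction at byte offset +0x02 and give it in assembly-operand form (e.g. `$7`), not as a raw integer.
@+02  big-endian(c1 d1) = 0xc1d1
  top 4b → 0xc → subi [RI]
  rd: (w>>9)&0x7=0x0 → x0
  imm: (w>>0)&0x1ff=0x1d1 → $465

$465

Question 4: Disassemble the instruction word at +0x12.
off 0x12: read d3 ed as big → 0xd3ed
  top 4b → 0xd → andi [RI]
  rd: (w>>9)&0x7=0x1 → x1
  imm: (w>>0)&0x1ff=0x1ed → $493

andi $493, x1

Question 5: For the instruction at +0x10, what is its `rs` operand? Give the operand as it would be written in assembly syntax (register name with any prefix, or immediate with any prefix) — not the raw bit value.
@+10  big-endian(e4 c0) = 0xe4c0
  top 4b → 0xe → sum [RR]
  rd@[11:9]=0x2 ⇒ x2
  rs@[8:6]=0x3 ⇒ x3

x3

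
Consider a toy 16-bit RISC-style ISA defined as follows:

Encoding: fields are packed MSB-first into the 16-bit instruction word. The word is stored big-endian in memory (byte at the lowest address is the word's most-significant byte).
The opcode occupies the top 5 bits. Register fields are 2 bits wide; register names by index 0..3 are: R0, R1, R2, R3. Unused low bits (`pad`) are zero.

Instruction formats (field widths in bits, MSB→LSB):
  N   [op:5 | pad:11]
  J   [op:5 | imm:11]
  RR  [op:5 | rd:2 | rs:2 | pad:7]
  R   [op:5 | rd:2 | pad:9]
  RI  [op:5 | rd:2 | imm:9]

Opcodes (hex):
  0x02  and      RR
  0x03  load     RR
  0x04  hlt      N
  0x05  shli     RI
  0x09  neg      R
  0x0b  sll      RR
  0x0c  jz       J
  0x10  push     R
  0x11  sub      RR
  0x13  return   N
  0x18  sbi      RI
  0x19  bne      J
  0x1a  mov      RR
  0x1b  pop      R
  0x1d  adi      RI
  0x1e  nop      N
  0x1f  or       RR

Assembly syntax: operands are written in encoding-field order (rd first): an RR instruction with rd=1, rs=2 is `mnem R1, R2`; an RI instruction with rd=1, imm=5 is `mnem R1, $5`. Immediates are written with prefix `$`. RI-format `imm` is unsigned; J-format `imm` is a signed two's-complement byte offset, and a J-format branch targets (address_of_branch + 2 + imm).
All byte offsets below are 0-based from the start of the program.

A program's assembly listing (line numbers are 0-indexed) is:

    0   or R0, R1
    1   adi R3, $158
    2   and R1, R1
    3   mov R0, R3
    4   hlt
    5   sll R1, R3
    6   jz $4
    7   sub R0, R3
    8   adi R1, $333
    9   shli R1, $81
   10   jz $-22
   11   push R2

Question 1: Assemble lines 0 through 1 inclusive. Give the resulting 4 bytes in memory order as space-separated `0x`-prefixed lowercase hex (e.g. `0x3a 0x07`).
0xf8 0x80 0xee 0x9e

L0: or op=0x1f:5|rd=0:2|rs=1:2|pad=0:7 ⇒ 0xf880 ⇒ big f8 80
L1: adi op=0x1d:5|rd=3:2|imm=158:9 ⇒ 0xee9e ⇒ big ee 9e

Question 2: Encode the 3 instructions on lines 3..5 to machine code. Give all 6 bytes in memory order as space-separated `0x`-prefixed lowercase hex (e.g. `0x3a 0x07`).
line 3 (mov): pack op=0x1a:5|rd=0:2|rs=3:2|pad=0:7 = 0xd180; big→ d1 80
line 4 (hlt): pack op=0x4:5|pad=0:11 = 0x2000; big→ 20 00
line 5 (sll): pack op=0xb:5|rd=1:2|rs=3:2|pad=0:7 = 0x5b80; big→ 5b 80

0xd1 0x80 0x20 0x00 0x5b 0x80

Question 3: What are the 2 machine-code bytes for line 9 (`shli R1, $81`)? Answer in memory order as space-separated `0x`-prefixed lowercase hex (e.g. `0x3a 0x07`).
line 9 (shli): pack op=0x5:5|rd=1:2|imm=81:9 = 0x2a51; big→ 2a 51

0x2a 0x51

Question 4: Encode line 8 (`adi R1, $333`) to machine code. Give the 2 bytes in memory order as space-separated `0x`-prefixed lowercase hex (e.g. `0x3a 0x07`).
L8: adi op=0x1d:5|rd=1:2|imm=333:9 ⇒ 0xeb4d ⇒ big eb 4d

0xeb 0x4d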